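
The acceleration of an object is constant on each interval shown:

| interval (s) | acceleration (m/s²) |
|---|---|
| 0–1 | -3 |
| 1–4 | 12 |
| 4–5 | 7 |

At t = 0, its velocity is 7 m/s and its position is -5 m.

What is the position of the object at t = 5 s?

110 m

On each constant-a segment, Δv = aΔt and Δx = v₀Δt + ½aΔt²; chain segment to segment.
0–1 s: v starts 7 m/s; Δx = 7·1 + ½·-3·1² = 5.5 m; v ends 4 m/s.
1–4 s: v starts 4 m/s; Δx = 4·3 + ½·12·3² = 66 m; v ends 40 m/s.
4–5 s: v starts 40 m/s; Δx = 40·1 + ½·7·1² = 43.5 m; v ends 47 m/s.
x(5) = -5 + Σ Δx = 110 m.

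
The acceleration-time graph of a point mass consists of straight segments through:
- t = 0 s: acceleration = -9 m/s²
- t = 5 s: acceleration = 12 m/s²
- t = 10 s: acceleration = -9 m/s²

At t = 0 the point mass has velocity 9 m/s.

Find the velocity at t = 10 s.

Δv equals the area under the a-t graph; then v = v₀ + Δv.
0–5 s: ½(-9 + 12)(5) = 7.5 m/s
5–10 s: ½(12 + -9)(5) = 7.5 m/s
Δv = 15 m/s, so v(10) = 9 + (15) = 24 m/s.

24 m/s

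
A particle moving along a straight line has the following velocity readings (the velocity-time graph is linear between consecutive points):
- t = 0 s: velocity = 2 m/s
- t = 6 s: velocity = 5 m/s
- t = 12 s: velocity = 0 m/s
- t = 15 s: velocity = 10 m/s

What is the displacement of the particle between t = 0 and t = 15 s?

Net displacement equals the area under the velocity-time graph (areas below the axis count negative).
0–6 s: ½(2 + 5)(6) = 21 m
6–12 s: ½(5 + 0)(6) = 15 m
12–15 s: ½(0 + 10)(3) = 15 m
Net displacement = 51 m

51 m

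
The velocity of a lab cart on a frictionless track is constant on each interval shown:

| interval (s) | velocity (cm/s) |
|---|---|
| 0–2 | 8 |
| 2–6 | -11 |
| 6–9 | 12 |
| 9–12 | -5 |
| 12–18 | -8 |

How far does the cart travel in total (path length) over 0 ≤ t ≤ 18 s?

159 cm

Total distance travelled is ∫|v| dt — sum the magnitudes of each area piece.
0–2 s: |8| × 2 = 16 cm
2–6 s: |-11| × 4 = 44 cm
6–9 s: |12| × 3 = 36 cm
9–12 s: |-5| × 3 = 15 cm
12–18 s: |-8| × 6 = 48 cm
Total distance = 159 cm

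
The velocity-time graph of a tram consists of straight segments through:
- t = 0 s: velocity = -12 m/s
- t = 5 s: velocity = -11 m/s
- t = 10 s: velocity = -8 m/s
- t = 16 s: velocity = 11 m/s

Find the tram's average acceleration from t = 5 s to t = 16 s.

2 m/s²

Average acceleration = Δv/Δt = (11 − -11)/(16 − 5) = 2 m/s².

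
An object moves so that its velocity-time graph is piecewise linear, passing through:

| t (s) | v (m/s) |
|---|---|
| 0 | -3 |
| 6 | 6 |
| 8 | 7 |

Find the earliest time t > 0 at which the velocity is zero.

v changes sign on 0–6 s (from -3 to 6); the graph is linear there, so v = 0 at t = 0 + (3)·(6 − 0)/(6 − -3) = 2 s.

t = 2 s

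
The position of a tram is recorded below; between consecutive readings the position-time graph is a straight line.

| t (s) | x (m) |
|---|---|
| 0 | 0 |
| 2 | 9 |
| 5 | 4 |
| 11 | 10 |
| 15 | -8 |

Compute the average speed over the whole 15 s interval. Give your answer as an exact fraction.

38/15 m/s

Average speed = (total path length)/(elapsed time); on a piecewise-linear x-t graph the path length is Σ|Δx|.
0–2 s: |Δx| = |9 − 0| = 9 m
2–5 s: |Δx| = |4 − 9| = 5 m
5–11 s: |Δx| = |10 − 4| = 6 m
11–15 s: |Δx| = |-8 − 10| = 18 m
Total path = 38 m; average speed = 38/15 = 38/15 m/s.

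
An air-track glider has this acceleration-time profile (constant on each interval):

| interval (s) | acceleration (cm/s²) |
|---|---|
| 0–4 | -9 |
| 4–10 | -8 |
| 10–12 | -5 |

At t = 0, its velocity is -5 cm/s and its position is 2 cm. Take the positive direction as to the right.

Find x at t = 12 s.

-668 cm

On each constant-a segment, Δv = aΔt and Δx = v₀Δt + ½aΔt²; chain segment to segment.
0–4 s: v starts -5 cm/s; Δx = -5·4 + ½·-9·4² = -92 cm; v ends -41 cm/s.
4–10 s: v starts -41 cm/s; Δx = -41·6 + ½·-8·6² = -390 cm; v ends -89 cm/s.
10–12 s: v starts -89 cm/s; Δx = -89·2 + ½·-5·2² = -188 cm; v ends -99 cm/s.
x(12) = 2 + Σ Δx = -668 cm.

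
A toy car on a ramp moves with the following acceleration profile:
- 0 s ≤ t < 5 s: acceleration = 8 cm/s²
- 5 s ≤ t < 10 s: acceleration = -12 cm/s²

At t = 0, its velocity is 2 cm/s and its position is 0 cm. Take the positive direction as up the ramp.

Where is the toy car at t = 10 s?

On each constant-a segment, Δv = aΔt and Δx = v₀Δt + ½aΔt²; chain segment to segment.
0–5 s: v starts 2 cm/s; Δx = 2·5 + ½·8·5² = 110 cm; v ends 42 cm/s.
5–10 s: v starts 42 cm/s; Δx = 42·5 + ½·-12·5² = 60 cm; v ends -18 cm/s.
x(10) = 0 + Σ Δx = 170 cm.

170 cm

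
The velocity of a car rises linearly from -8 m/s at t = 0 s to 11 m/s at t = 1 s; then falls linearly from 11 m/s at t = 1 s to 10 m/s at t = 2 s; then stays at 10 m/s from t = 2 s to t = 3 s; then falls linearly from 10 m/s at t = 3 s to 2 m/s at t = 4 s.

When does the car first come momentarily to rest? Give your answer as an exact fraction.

t = 8/19 s

v changes sign on 0–1 s (from -8 to 11); the graph is linear there, so v = 0 at t = 0 + (8)·(1 − 0)/(11 − -8) = 8/19 s.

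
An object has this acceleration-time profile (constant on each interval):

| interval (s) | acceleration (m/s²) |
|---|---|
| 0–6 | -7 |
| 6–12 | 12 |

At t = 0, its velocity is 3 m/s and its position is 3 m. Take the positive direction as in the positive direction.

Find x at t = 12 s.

On each constant-a segment, Δv = aΔt and Δx = v₀Δt + ½aΔt²; chain segment to segment.
0–6 s: v starts 3 m/s; Δx = 3·6 + ½·-7·6² = -108 m; v ends -39 m/s.
6–12 s: v starts -39 m/s; Δx = -39·6 + ½·12·6² = -18 m; v ends 33 m/s.
x(12) = 3 + Σ Δx = -123 m.

-123 m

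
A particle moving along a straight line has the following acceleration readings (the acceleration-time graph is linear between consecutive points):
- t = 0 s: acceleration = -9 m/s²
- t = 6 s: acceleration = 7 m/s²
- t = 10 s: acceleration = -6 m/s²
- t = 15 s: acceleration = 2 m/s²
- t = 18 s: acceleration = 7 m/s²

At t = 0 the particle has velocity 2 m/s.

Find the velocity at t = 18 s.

1.5 m/s

Δv equals the area under the a-t graph; then v = v₀ + Δv.
0–6 s: ½(-9 + 7)(6) = -6 m/s
6–10 s: ½(7 + -6)(4) = 2 m/s
10–15 s: ½(-6 + 2)(5) = -10 m/s
15–18 s: ½(2 + 7)(3) = 13.5 m/s
Δv = -0.5 m/s, so v(18) = 2 + (-0.5) = 1.5 m/s.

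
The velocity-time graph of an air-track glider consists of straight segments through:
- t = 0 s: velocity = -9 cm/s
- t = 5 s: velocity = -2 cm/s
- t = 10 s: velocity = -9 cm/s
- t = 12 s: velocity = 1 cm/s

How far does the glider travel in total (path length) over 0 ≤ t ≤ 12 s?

Total distance travelled is ∫|v| dt — sum the magnitudes of each area piece.
0–5 s: |½(-9 + -2)(5)| = 27.5 cm
5–10 s: |½(-2 + -9)(5)| = 27.5 cm
10–12 s: v = 0 at t = 11.8 s; triangle areas 8.1 + 0.1 = 8.2 cm
Total distance = 63.2 cm

63.2 cm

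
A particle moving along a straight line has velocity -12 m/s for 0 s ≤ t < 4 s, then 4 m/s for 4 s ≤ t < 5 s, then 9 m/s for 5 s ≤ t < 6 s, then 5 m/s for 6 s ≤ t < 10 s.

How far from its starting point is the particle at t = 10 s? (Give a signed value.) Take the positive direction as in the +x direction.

Net displacement equals the area under the velocity-time graph (areas below the axis count negative).
0–4 s: -12 × 4 = -48 m
4–5 s: 4 × 1 = 4 m
5–6 s: 9 × 1 = 9 m
6–10 s: 5 × 4 = 20 m
Net displacement = -15 m

-15 m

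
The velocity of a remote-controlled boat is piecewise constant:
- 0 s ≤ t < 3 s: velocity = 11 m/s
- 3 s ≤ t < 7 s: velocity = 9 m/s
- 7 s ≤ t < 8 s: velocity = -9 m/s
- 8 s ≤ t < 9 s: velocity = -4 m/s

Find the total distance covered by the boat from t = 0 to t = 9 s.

Distance (not displacement) is the total path length: add the absolute areas under v-t.
0–3 s: |11| × 3 = 33 m
3–7 s: |9| × 4 = 36 m
7–8 s: |-9| × 1 = 9 m
8–9 s: |-4| × 1 = 4 m
Total distance = 82 m

82 m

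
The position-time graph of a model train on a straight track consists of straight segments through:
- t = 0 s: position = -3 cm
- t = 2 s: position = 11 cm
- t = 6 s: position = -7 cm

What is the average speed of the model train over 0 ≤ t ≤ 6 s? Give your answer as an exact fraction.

16/3 cm/s

Average speed = (total path length)/(elapsed time); on a piecewise-linear x-t graph the path length is Σ|Δx|.
0–2 s: |Δx| = |11 − -3| = 14 cm
2–6 s: |Δx| = |-7 − 11| = 18 cm
Total path = 32 cm; average speed = 32/6 = 16/3 cm/s.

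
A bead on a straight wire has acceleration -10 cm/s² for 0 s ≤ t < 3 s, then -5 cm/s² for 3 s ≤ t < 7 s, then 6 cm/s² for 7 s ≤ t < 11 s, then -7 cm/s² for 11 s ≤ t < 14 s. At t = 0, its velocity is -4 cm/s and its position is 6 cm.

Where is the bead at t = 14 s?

On each constant-a segment, Δv = aΔt and Δx = v₀Δt + ½aΔt²; chain segment to segment.
0–3 s: v starts -4 cm/s; Δx = -4·3 + ½·-10·3² = -57 cm; v ends -34 cm/s.
3–7 s: v starts -34 cm/s; Δx = -34·4 + ½·-5·4² = -176 cm; v ends -54 cm/s.
7–11 s: v starts -54 cm/s; Δx = -54·4 + ½·6·4² = -168 cm; v ends -30 cm/s.
11–14 s: v starts -30 cm/s; Δx = -30·3 + ½·-7·3² = -121.5 cm; v ends -51 cm/s.
x(14) = 6 + Σ Δx = -516.5 cm.

-516.5 cm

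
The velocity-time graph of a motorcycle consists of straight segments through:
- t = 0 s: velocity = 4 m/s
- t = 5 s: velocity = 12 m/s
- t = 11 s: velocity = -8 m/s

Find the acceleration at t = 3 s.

Acceleration is the slope of the v-t graph on 0–5 s: (12 − 4)/(5 − 0) = 1.6 m/s².

1.6 m/s²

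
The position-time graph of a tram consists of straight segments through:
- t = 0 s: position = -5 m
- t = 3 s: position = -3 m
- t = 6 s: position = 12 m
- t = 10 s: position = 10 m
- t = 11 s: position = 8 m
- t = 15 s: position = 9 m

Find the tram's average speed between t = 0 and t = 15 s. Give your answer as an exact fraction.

22/15 m/s

Average speed = (total path length)/(elapsed time); on a piecewise-linear x-t graph the path length is Σ|Δx|.
0–3 s: |Δx| = |-3 − -5| = 2 m
3–6 s: |Δx| = |12 − -3| = 15 m
6–10 s: |Δx| = |10 − 12| = 2 m
10–11 s: |Δx| = |8 − 10| = 2 m
11–15 s: |Δx| = |9 − 8| = 1 m
Total path = 22 m; average speed = 22/15 = 22/15 m/s.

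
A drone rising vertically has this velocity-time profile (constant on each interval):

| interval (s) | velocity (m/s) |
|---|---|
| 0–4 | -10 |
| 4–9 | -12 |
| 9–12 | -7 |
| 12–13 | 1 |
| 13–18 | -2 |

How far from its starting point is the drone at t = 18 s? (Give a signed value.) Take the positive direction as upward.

Net displacement equals the area under the velocity-time graph (areas below the axis count negative).
0–4 s: -10 × 4 = -40 m
4–9 s: -12 × 5 = -60 m
9–12 s: -7 × 3 = -21 m
12–13 s: 1 × 1 = 1 m
13–18 s: -2 × 5 = -10 m
Net displacement = -130 m

-130 m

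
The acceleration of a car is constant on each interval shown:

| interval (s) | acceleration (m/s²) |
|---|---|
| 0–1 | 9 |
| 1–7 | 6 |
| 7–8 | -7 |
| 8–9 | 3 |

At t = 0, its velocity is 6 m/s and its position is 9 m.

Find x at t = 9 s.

On each constant-a segment, Δv = aΔt and Δx = v₀Δt + ½aΔt²; chain segment to segment.
0–1 s: v starts 6 m/s; Δx = 6·1 + ½·9·1² = 10.5 m; v ends 15 m/s.
1–7 s: v starts 15 m/s; Δx = 15·6 + ½·6·6² = 198 m; v ends 51 m/s.
7–8 s: v starts 51 m/s; Δx = 51·1 + ½·-7·1² = 47.5 m; v ends 44 m/s.
8–9 s: v starts 44 m/s; Δx = 44·1 + ½·3·1² = 45.5 m; v ends 47 m/s.
x(9) = 9 + Σ Δx = 310.5 m.

310.5 m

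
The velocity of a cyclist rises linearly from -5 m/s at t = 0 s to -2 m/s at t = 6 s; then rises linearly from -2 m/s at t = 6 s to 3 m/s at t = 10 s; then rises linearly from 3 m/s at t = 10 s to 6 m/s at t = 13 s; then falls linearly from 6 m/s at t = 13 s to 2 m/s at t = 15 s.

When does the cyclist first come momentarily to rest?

t = 7.6 s

v changes sign on 6–10 s (from -2 to 3); the graph is linear there, so v = 0 at t = 6 + (2)·(10 − 6)/(3 − -2) = 7.6 s.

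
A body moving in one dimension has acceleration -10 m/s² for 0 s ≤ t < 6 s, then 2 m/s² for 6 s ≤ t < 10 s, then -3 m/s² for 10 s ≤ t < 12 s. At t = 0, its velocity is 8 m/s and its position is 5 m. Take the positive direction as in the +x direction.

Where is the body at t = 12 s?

-413 m

On each constant-a segment, Δv = aΔt and Δx = v₀Δt + ½aΔt²; chain segment to segment.
0–6 s: v starts 8 m/s; Δx = 8·6 + ½·-10·6² = -132 m; v ends -52 m/s.
6–10 s: v starts -52 m/s; Δx = -52·4 + ½·2·4² = -192 m; v ends -44 m/s.
10–12 s: v starts -44 m/s; Δx = -44·2 + ½·-3·2² = -94 m; v ends -50 m/s.
x(12) = 5 + Σ Δx = -413 m.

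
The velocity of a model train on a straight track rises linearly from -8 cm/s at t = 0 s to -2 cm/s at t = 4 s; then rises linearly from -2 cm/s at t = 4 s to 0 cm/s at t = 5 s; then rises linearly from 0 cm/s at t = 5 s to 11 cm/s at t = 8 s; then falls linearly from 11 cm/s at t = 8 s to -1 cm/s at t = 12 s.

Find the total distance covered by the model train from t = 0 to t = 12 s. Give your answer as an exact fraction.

Distance (not displacement) is the total path length: add the absolute areas under v-t.
0–4 s: |½(-8 + -2)(4)| = 20 cm
4–5 s: |½(-2 + 0)(1)| = 1 cm
5–8 s: |½(0 + 11)(3)| = 16.5 cm
8–12 s: v = 0 at t = 35/3 s; triangle areas 121/6 + 1/6 = 61/3 cm
Total distance = 347/6 cm

347/6 cm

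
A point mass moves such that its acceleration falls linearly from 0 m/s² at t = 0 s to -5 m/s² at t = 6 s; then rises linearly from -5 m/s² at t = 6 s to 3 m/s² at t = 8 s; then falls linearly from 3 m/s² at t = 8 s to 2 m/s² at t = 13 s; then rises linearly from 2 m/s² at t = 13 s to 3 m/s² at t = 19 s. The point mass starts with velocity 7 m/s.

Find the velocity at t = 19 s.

Δv equals the area under the a-t graph; then v = v₀ + Δv.
0–6 s: ½(0 + -5)(6) = -15 m/s
6–8 s: ½(-5 + 3)(2) = -2 m/s
8–13 s: ½(3 + 2)(5) = 12.5 m/s
13–19 s: ½(2 + 3)(6) = 15 m/s
Δv = 10.5 m/s, so v(19) = 7 + (10.5) = 17.5 m/s.

17.5 m/s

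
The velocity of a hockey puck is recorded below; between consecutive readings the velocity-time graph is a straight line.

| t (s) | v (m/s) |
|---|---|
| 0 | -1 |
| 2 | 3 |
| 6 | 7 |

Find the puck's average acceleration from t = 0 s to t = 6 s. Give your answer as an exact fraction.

4/3 m/s²

Average acceleration = Δv/Δt = (7 − -1)/(6 − 0) = 4/3 m/s².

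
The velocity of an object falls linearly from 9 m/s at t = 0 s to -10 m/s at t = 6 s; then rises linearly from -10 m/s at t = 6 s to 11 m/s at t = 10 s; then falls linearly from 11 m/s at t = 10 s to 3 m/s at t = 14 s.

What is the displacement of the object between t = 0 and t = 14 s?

Net displacement equals the area under the velocity-time graph (areas below the axis count negative).
0–6 s: ½(9 + -10)(6) = -3 m
6–10 s: ½(-10 + 11)(4) = 2 m
10–14 s: ½(11 + 3)(4) = 28 m
Net displacement = 27 m

27 m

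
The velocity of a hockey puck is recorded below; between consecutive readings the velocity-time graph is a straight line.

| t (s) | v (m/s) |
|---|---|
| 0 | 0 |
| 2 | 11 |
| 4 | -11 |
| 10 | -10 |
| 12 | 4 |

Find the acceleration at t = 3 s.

Acceleration is the slope of the v-t graph on 2–4 s: (-11 − 11)/(4 − 2) = -11 m/s².

-11 m/s²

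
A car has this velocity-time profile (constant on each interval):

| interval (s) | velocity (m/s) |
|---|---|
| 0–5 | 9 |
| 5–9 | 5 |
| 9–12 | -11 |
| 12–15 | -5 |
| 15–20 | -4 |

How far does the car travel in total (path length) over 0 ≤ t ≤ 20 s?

133 m

Distance (not displacement) is the total path length: add the absolute areas under v-t.
0–5 s: |9| × 5 = 45 m
5–9 s: |5| × 4 = 20 m
9–12 s: |-11| × 3 = 33 m
12–15 s: |-5| × 3 = 15 m
15–20 s: |-4| × 5 = 20 m
Total distance = 133 m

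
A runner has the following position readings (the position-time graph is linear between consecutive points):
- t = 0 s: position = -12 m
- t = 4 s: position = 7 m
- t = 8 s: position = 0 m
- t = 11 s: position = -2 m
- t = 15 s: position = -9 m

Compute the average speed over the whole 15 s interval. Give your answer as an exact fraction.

7/3 m/s

Average speed = (total path length)/(elapsed time); on a piecewise-linear x-t graph the path length is Σ|Δx|.
0–4 s: |Δx| = |7 − -12| = 19 m
4–8 s: |Δx| = |0 − 7| = 7 m
8–11 s: |Δx| = |-2 − 0| = 2 m
11–15 s: |Δx| = |-9 − -2| = 7 m
Total path = 35 m; average speed = 35/15 = 7/3 m/s.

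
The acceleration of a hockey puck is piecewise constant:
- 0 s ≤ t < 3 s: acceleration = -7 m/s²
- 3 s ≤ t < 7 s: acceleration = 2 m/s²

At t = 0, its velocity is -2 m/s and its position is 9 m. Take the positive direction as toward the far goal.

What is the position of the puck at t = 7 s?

-104.5 m

On each constant-a segment, Δv = aΔt and Δx = v₀Δt + ½aΔt²; chain segment to segment.
0–3 s: v starts -2 m/s; Δx = -2·3 + ½·-7·3² = -37.5 m; v ends -23 m/s.
3–7 s: v starts -23 m/s; Δx = -23·4 + ½·2·4² = -76 m; v ends -15 m/s.
x(7) = 9 + Σ Δx = -104.5 m.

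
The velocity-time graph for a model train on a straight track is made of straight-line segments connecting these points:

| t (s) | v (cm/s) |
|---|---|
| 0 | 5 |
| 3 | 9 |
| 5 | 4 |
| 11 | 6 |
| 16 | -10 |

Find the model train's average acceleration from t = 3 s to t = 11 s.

-0.375 cm/s²

Average acceleration = Δv/Δt = (6 − 9)/(11 − 3) = -0.375 cm/s².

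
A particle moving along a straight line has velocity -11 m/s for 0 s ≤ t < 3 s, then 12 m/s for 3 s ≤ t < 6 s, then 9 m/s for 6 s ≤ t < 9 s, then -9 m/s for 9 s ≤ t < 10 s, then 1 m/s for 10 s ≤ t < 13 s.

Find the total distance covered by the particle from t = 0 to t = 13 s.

Distance (not displacement) is the total path length: add the absolute areas under v-t.
0–3 s: |-11| × 3 = 33 m
3–6 s: |12| × 3 = 36 m
6–9 s: |9| × 3 = 27 m
9–10 s: |-9| × 1 = 9 m
10–13 s: |1| × 3 = 3 m
Total distance = 108 m

108 m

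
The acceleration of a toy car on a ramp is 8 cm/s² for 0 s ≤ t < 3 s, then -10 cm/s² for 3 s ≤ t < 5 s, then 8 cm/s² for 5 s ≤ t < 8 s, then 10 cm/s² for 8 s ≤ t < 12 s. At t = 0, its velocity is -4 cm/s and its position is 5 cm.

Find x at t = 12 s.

261 cm

On each constant-a segment, Δv = aΔt and Δx = v₀Δt + ½aΔt²; chain segment to segment.
0–3 s: v starts -4 cm/s; Δx = -4·3 + ½·8·3² = 24 cm; v ends 20 cm/s.
3–5 s: v starts 20 cm/s; Δx = 20·2 + ½·-10·2² = 20 cm; v ends 0 cm/s.
5–8 s: v starts 0 cm/s; Δx = 0·3 + ½·8·3² = 36 cm; v ends 24 cm/s.
8–12 s: v starts 24 cm/s; Δx = 24·4 + ½·10·4² = 176 cm; v ends 64 cm/s.
x(12) = 5 + Σ Δx = 261 cm.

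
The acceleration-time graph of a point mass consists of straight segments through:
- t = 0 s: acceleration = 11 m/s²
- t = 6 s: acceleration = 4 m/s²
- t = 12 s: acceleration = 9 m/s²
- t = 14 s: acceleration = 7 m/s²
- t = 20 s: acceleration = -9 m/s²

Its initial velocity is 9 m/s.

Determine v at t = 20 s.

Δv equals the area under the a-t graph; then v = v₀ + Δv.
0–6 s: ½(11 + 4)(6) = 45 m/s
6–12 s: ½(4 + 9)(6) = 39 m/s
12–14 s: ½(9 + 7)(2) = 16 m/s
14–20 s: ½(7 + -9)(6) = -6 m/s
Δv = 94 m/s, so v(20) = 9 + (94) = 103 m/s.

103 m/s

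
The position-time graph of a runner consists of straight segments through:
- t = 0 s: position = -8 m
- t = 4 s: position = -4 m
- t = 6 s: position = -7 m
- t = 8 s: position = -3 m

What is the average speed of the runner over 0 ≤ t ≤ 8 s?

1.375 m/s

Average speed = (total path length)/(elapsed time); on a piecewise-linear x-t graph the path length is Σ|Δx|.
0–4 s: |Δx| = |-4 − -8| = 4 m
4–6 s: |Δx| = |-7 − -4| = 3 m
6–8 s: |Δx| = |-3 − -7| = 4 m
Total path = 11 m; average speed = 11/8 = 1.375 m/s.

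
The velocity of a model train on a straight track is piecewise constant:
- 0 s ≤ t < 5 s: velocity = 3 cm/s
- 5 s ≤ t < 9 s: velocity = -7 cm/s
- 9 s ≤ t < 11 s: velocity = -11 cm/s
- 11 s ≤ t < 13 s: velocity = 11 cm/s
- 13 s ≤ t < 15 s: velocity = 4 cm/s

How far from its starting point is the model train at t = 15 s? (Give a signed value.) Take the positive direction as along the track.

Displacement is the signed area under the v-t curve.
0–5 s: 3 × 5 = 15 cm
5–9 s: -7 × 4 = -28 cm
9–11 s: -11 × 2 = -22 cm
11–13 s: 11 × 2 = 22 cm
13–15 s: 4 × 2 = 8 cm
Net displacement = -5 cm

-5 cm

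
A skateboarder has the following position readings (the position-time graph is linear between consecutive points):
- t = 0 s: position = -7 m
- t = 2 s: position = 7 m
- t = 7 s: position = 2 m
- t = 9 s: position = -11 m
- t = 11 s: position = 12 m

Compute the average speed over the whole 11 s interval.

5 m/s

Average speed = (total path length)/(elapsed time); on a piecewise-linear x-t graph the path length is Σ|Δx|.
0–2 s: |Δx| = |7 − -7| = 14 m
2–7 s: |Δx| = |2 − 7| = 5 m
7–9 s: |Δx| = |-11 − 2| = 13 m
9–11 s: |Δx| = |12 − -11| = 23 m
Total path = 55 m; average speed = 55/11 = 5 m/s.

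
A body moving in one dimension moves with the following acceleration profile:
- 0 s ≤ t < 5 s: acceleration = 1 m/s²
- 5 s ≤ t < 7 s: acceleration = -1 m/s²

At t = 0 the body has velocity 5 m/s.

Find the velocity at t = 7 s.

8 m/s

Δv equals the area under the a-t graph; then v = v₀ + Δv.
0–5 s: 1 × 5 = 5 m/s
5–7 s: -1 × 2 = -2 m/s
Δv = 3 m/s, so v(7) = 5 + (3) = 8 m/s.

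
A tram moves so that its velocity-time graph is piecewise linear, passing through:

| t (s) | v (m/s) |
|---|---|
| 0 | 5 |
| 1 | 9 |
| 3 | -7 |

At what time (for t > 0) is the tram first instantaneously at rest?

v changes sign on 1–3 s (from 9 to -7); the graph is linear there, so v = 0 at t = 1 + (-9)·(3 − 1)/(-7 − 9) = 2.125 s.

t = 2.125 s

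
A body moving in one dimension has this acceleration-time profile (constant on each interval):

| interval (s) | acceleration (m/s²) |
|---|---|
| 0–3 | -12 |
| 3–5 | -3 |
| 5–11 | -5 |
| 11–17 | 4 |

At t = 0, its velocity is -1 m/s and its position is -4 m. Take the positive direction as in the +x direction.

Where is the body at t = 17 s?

-855 m

On each constant-a segment, Δv = aΔt and Δx = v₀Δt + ½aΔt²; chain segment to segment.
0–3 s: v starts -1 m/s; Δx = -1·3 + ½·-12·3² = -57 m; v ends -37 m/s.
3–5 s: v starts -37 m/s; Δx = -37·2 + ½·-3·2² = -80 m; v ends -43 m/s.
5–11 s: v starts -43 m/s; Δx = -43·6 + ½·-5·6² = -348 m; v ends -73 m/s.
11–17 s: v starts -73 m/s; Δx = -73·6 + ½·4·6² = -366 m; v ends -49 m/s.
x(17) = -4 + Σ Δx = -855 m.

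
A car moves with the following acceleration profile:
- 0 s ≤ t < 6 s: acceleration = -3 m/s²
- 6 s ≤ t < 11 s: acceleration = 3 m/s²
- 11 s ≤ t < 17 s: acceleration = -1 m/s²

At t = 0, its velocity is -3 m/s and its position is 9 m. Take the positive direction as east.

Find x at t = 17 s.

-184.5 m

On each constant-a segment, Δv = aΔt and Δx = v₀Δt + ½aΔt²; chain segment to segment.
0–6 s: v starts -3 m/s; Δx = -3·6 + ½·-3·6² = -72 m; v ends -21 m/s.
6–11 s: v starts -21 m/s; Δx = -21·5 + ½·3·5² = -67.5 m; v ends -6 m/s.
11–17 s: v starts -6 m/s; Δx = -6·6 + ½·-1·6² = -54 m; v ends -12 m/s.
x(17) = 9 + Σ Δx = -184.5 m.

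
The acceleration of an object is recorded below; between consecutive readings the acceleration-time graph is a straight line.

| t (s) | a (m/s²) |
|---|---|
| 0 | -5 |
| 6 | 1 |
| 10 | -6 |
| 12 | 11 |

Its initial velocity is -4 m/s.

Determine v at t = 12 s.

-21 m/s

Δv equals the area under the a-t graph; then v = v₀ + Δv.
0–6 s: ½(-5 + 1)(6) = -12 m/s
6–10 s: ½(1 + -6)(4) = -10 m/s
10–12 s: ½(-6 + 11)(2) = 5 m/s
Δv = -17 m/s, so v(12) = -4 + (-17) = -21 m/s.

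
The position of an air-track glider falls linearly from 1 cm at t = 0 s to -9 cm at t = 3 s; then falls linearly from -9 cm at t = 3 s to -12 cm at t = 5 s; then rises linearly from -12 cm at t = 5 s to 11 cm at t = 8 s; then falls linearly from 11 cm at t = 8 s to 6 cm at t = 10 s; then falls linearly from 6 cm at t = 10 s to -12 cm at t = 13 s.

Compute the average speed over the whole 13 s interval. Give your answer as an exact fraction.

Average speed = (total path length)/(elapsed time); on a piecewise-linear x-t graph the path length is Σ|Δx|.
0–3 s: |Δx| = |-9 − 1| = 10 cm
3–5 s: |Δx| = |-12 − -9| = 3 cm
5–8 s: |Δx| = |11 − -12| = 23 cm
8–10 s: |Δx| = |6 − 11| = 5 cm
10–13 s: |Δx| = |-12 − 6| = 18 cm
Total path = 59 cm; average speed = 59/13 = 59/13 cm/s.

59/13 cm/s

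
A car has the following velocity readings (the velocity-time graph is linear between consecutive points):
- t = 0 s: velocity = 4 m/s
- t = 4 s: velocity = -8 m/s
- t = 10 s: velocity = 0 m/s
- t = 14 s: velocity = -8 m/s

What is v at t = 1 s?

1 m/s

On 0–4 s the graph is linear from 4 to -8 m/s: v(1) = 4 + (-8 − 4)·(1 − 0)/(4 − 0) = 1 m/s.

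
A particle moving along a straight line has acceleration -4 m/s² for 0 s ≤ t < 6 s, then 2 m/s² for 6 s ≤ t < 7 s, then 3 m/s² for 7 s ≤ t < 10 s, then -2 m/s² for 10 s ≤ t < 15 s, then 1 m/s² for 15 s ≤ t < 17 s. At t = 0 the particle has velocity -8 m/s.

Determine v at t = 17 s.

-29 m/s

Δv equals the area under the a-t graph; then v = v₀ + Δv.
0–6 s: -4 × 6 = -24 m/s
6–7 s: 2 × 1 = 2 m/s
7–10 s: 3 × 3 = 9 m/s
10–15 s: -2 × 5 = -10 m/s
15–17 s: 1 × 2 = 2 m/s
Δv = -21 m/s, so v(17) = -8 + (-21) = -29 m/s.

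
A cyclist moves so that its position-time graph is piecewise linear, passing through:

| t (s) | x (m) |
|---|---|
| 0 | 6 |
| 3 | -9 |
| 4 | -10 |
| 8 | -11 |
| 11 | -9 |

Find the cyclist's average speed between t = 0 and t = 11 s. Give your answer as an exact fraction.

Average speed = (total path length)/(elapsed time); on a piecewise-linear x-t graph the path length is Σ|Δx|.
0–3 s: |Δx| = |-9 − 6| = 15 m
3–4 s: |Δx| = |-10 − -9| = 1 m
4–8 s: |Δx| = |-11 − -10| = 1 m
8–11 s: |Δx| = |-9 − -11| = 2 m
Total path = 19 m; average speed = 19/11 = 19/11 m/s.

19/11 m/s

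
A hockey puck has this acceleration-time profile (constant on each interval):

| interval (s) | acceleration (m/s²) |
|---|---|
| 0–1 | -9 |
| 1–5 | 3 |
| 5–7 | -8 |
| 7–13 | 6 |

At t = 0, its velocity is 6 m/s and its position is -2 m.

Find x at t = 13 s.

79.5 m

On each constant-a segment, Δv = aΔt and Δx = v₀Δt + ½aΔt²; chain segment to segment.
0–1 s: v starts 6 m/s; Δx = 6·1 + ½·-9·1² = 1.5 m; v ends -3 m/s.
1–5 s: v starts -3 m/s; Δx = -3·4 + ½·3·4² = 12 m; v ends 9 m/s.
5–7 s: v starts 9 m/s; Δx = 9·2 + ½·-8·2² = 2 m; v ends -7 m/s.
7–13 s: v starts -7 m/s; Δx = -7·6 + ½·6·6² = 66 m; v ends 29 m/s.
x(13) = -2 + Σ Δx = 79.5 m.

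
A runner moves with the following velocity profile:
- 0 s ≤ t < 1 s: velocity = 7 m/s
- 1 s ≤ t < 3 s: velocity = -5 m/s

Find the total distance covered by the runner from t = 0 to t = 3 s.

Distance (not displacement) is the total path length: add the absolute areas under v-t.
0–1 s: |7| × 1 = 7 m
1–3 s: |-5| × 2 = 10 m
Total distance = 17 m

17 m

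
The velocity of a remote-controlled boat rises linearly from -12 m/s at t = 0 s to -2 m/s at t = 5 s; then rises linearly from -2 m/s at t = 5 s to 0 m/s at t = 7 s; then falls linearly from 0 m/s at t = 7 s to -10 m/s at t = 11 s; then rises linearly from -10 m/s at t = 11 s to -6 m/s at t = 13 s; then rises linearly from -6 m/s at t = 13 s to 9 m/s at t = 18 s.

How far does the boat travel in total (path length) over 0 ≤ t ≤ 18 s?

Distance (not displacement) is the total path length: add the absolute areas under v-t.
0–5 s: |½(-12 + -2)(5)| = 35 m
5–7 s: |½(-2 + 0)(2)| = 2 m
7–11 s: |½(0 + -10)(4)| = 20 m
11–13 s: |½(-10 + -6)(2)| = 16 m
13–18 s: v = 0 at t = 15 s; triangle areas 6 + 13.5 = 19.5 m
Total distance = 92.5 m

92.5 m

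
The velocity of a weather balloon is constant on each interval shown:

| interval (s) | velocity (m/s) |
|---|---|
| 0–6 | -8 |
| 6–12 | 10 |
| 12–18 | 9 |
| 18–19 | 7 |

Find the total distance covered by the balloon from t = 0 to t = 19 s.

Distance (not displacement) is the total path length: add the absolute areas under v-t.
0–6 s: |-8| × 6 = 48 m
6–12 s: |10| × 6 = 60 m
12–18 s: |9| × 6 = 54 m
18–19 s: |7| × 1 = 7 m
Total distance = 169 m

169 m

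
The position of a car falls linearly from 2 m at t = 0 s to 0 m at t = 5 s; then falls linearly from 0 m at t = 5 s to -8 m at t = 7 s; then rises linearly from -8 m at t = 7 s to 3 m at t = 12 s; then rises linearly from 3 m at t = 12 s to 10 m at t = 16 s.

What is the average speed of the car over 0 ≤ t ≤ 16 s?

1.75 m/s

Average speed = (total path length)/(elapsed time); on a piecewise-linear x-t graph the path length is Σ|Δx|.
0–5 s: |Δx| = |0 − 2| = 2 m
5–7 s: |Δx| = |-8 − 0| = 8 m
7–12 s: |Δx| = |3 − -8| = 11 m
12–16 s: |Δx| = |10 − 3| = 7 m
Total path = 28 m; average speed = 28/16 = 1.75 m/s.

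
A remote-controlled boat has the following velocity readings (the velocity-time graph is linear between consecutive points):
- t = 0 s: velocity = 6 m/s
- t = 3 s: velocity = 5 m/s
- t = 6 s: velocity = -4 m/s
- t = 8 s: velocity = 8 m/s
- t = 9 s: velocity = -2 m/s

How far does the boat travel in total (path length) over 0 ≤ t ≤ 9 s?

33.4 m

Distance (not displacement) is the total path length: add the absolute areas under v-t.
0–3 s: |½(6 + 5)(3)| = 16.5 m
3–6 s: v = 0 at t = 14/3 s; triangle areas 25/6 + 8/3 = 41/6 m
6–8 s: v = 0 at t = 20/3 s; triangle areas 4/3 + 16/3 = 20/3 m
8–9 s: v = 0 at t = 8.8 s; triangle areas 3.2 + 0.2 = 3.4 m
Total distance = 33.4 m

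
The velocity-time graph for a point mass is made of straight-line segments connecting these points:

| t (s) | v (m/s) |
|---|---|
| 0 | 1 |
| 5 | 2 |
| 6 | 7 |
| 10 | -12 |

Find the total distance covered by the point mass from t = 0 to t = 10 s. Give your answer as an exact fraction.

614/19 m

Total distance travelled is ∫|v| dt — sum the magnitudes of each area piece.
0–5 s: |½(1 + 2)(5)| = 7.5 m
5–6 s: |½(2 + 7)(1)| = 4.5 m
6–10 s: v = 0 at t = 142/19 s; triangle areas 98/19 + 288/19 = 386/19 m
Total distance = 614/19 m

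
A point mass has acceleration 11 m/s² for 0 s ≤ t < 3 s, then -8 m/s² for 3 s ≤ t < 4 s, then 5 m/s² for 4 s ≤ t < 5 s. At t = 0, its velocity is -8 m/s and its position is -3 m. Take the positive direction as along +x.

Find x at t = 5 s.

63 m

On each constant-a segment, Δv = aΔt and Δx = v₀Δt + ½aΔt²; chain segment to segment.
0–3 s: v starts -8 m/s; Δx = -8·3 + ½·11·3² = 25.5 m; v ends 25 m/s.
3–4 s: v starts 25 m/s; Δx = 25·1 + ½·-8·1² = 21 m; v ends 17 m/s.
4–5 s: v starts 17 m/s; Δx = 17·1 + ½·5·1² = 19.5 m; v ends 22 m/s.
x(5) = -3 + Σ Δx = 63 m.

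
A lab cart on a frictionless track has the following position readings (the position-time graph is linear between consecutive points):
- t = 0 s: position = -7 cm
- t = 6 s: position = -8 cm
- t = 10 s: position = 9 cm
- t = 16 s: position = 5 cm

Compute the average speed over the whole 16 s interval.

1.375 cm/s

Average speed = (total path length)/(elapsed time); on a piecewise-linear x-t graph the path length is Σ|Δx|.
0–6 s: |Δx| = |-8 − -7| = 1 cm
6–10 s: |Δx| = |9 − -8| = 17 cm
10–16 s: |Δx| = |5 − 9| = 4 cm
Total path = 22 cm; average speed = 22/16 = 1.375 cm/s.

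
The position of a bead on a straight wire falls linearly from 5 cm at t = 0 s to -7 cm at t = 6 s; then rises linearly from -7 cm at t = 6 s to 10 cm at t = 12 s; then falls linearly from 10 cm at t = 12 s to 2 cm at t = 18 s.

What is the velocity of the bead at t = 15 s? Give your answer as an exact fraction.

-4/3 cm/s

Velocity is the slope of the x-t graph on 12–18 s: (2 − 10)/(18 − 12) = -4/3 cm/s.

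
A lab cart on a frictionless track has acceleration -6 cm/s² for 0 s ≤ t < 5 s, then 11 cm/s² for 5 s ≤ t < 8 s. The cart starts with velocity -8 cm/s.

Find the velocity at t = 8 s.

-5 cm/s

Δv equals the area under the a-t graph; then v = v₀ + Δv.
0–5 s: -6 × 5 = -30 cm/s
5–8 s: 11 × 3 = 33 cm/s
Δv = 3 cm/s, so v(8) = -8 + (3) = -5 cm/s.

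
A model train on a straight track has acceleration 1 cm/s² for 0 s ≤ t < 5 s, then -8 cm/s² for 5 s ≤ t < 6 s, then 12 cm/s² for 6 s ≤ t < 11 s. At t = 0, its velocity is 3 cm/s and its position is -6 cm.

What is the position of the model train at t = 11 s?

On each constant-a segment, Δv = aΔt and Δx = v₀Δt + ½aΔt²; chain segment to segment.
0–5 s: v starts 3 cm/s; Δx = 3·5 + ½·1·5² = 27.5 cm; v ends 8 cm/s.
5–6 s: v starts 8 cm/s; Δx = 8·1 + ½·-8·1² = 4 cm; v ends 0 cm/s.
6–11 s: v starts 0 cm/s; Δx = 0·5 + ½·12·5² = 150 cm; v ends 60 cm/s.
x(11) = -6 + Σ Δx = 175.5 cm.

175.5 cm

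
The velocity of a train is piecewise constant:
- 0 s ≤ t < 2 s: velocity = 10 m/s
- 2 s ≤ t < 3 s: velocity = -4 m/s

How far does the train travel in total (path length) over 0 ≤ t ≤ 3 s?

24 m

Distance (not displacement) is the total path length: add the absolute areas under v-t.
0–2 s: |10| × 2 = 20 m
2–3 s: |-4| × 1 = 4 m
Total distance = 24 m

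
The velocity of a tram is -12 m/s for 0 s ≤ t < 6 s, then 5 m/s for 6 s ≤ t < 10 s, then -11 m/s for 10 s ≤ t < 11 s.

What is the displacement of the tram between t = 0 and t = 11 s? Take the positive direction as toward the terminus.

-63 m

Net displacement equals the area under the velocity-time graph (areas below the axis count negative).
0–6 s: -12 × 6 = -72 m
6–10 s: 5 × 4 = 20 m
10–11 s: -11 × 1 = -11 m
Net displacement = -63 m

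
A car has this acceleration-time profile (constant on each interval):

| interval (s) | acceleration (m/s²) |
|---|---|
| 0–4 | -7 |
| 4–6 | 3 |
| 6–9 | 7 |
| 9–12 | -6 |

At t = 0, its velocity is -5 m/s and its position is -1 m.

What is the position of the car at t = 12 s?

On each constant-a segment, Δv = aΔt and Δx = v₀Δt + ½aΔt²; chain segment to segment.
0–4 s: v starts -5 m/s; Δx = -5·4 + ½·-7·4² = -76 m; v ends -33 m/s.
4–6 s: v starts -33 m/s; Δx = -33·2 + ½·3·2² = -60 m; v ends -27 m/s.
6–9 s: v starts -27 m/s; Δx = -27·3 + ½·7·3² = -49.5 m; v ends -6 m/s.
9–12 s: v starts -6 m/s; Δx = -6·3 + ½·-6·3² = -45 m; v ends -24 m/s.
x(12) = -1 + Σ Δx = -231.5 m.

-231.5 m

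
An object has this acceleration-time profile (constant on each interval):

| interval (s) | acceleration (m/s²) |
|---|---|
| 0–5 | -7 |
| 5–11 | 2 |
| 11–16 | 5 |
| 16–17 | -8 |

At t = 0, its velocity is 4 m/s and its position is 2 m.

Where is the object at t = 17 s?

On each constant-a segment, Δv = aΔt and Δx = v₀Δt + ½aΔt²; chain segment to segment.
0–5 s: v starts 4 m/s; Δx = 4·5 + ½·-7·5² = -67.5 m; v ends -31 m/s.
5–11 s: v starts -31 m/s; Δx = -31·6 + ½·2·6² = -150 m; v ends -19 m/s.
11–16 s: v starts -19 m/s; Δx = -19·5 + ½·5·5² = -32.5 m; v ends 6 m/s.
16–17 s: v starts 6 m/s; Δx = 6·1 + ½·-8·1² = 2 m; v ends -2 m/s.
x(17) = 2 + Σ Δx = -246 m.

-246 m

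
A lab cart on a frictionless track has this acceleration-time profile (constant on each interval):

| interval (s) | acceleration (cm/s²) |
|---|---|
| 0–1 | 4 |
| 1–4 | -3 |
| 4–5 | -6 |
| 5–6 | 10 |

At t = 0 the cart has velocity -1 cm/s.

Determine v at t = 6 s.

Δv equals the area under the a-t graph; then v = v₀ + Δv.
0–1 s: 4 × 1 = 4 cm/s
1–4 s: -3 × 3 = -9 cm/s
4–5 s: -6 × 1 = -6 cm/s
5–6 s: 10 × 1 = 10 cm/s
Δv = -1 cm/s, so v(6) = -1 + (-1) = -2 cm/s.

-2 cm/s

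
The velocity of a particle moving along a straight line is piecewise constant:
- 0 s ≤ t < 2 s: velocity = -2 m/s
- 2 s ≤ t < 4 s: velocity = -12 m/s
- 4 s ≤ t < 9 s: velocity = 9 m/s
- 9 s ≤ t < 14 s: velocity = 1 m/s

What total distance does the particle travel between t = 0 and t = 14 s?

78 m

Distance (not displacement) is the total path length: add the absolute areas under v-t.
0–2 s: |-2| × 2 = 4 m
2–4 s: |-12| × 2 = 24 m
4–9 s: |9| × 5 = 45 m
9–14 s: |1| × 5 = 5 m
Total distance = 78 m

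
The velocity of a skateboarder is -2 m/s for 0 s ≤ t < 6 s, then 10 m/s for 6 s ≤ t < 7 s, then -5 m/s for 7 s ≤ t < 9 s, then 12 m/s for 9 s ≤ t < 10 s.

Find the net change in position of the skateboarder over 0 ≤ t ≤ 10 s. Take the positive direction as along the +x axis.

Net displacement equals the area under the velocity-time graph (areas below the axis count negative).
0–6 s: -2 × 6 = -12 m
6–7 s: 10 × 1 = 10 m
7–9 s: -5 × 2 = -10 m
9–10 s: 12 × 1 = 12 m
Net displacement = 0 m

0 m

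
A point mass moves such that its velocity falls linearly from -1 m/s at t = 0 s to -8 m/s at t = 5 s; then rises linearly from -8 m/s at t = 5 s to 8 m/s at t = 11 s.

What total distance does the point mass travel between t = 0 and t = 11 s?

Total distance travelled is ∫|v| dt — sum the magnitudes of each area piece.
0–5 s: |½(-1 + -8)(5)| = 22.5 m
5–11 s: v = 0 at t = 8 s; triangle areas 12 + 12 = 24 m
Total distance = 46.5 m

46.5 m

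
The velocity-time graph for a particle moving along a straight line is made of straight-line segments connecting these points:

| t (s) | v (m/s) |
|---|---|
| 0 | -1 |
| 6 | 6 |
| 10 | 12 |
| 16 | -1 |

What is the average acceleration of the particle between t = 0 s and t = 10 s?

1.3 m/s²

Average acceleration = Δv/Δt = (12 − -1)/(10 − 0) = 1.3 m/s².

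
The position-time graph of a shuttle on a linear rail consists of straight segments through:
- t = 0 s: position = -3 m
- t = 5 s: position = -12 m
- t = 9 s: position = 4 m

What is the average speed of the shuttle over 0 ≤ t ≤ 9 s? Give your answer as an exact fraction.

Average speed = (total path length)/(elapsed time); on a piecewise-linear x-t graph the path length is Σ|Δx|.
0–5 s: |Δx| = |-12 − -3| = 9 m
5–9 s: |Δx| = |4 − -12| = 16 m
Total path = 25 m; average speed = 25/9 = 25/9 m/s.

25/9 m/s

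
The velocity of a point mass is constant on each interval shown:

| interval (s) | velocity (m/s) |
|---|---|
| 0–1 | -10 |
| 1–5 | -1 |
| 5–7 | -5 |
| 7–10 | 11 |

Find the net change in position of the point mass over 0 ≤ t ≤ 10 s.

9 m

Net displacement equals the area under the velocity-time graph (areas below the axis count negative).
0–1 s: -10 × 1 = -10 m
1–5 s: -1 × 4 = -4 m
5–7 s: -5 × 2 = -10 m
7–10 s: 11 × 3 = 33 m
Net displacement = 9 m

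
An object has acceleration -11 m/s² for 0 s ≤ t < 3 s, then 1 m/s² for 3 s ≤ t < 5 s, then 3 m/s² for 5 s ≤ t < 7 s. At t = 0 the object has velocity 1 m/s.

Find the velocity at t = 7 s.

Δv equals the area under the a-t graph; then v = v₀ + Δv.
0–3 s: -11 × 3 = -33 m/s
3–5 s: 1 × 2 = 2 m/s
5–7 s: 3 × 2 = 6 m/s
Δv = -25 m/s, so v(7) = 1 + (-25) = -24 m/s.

-24 m/s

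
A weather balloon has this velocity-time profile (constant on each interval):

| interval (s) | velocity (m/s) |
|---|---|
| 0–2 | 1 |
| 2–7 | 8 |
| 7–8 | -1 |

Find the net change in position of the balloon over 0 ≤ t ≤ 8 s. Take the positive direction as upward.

41 m

Net displacement equals the area under the velocity-time graph (areas below the axis count negative).
0–2 s: 1 × 2 = 2 m
2–7 s: 8 × 5 = 40 m
7–8 s: -1 × 1 = -1 m
Net displacement = 41 m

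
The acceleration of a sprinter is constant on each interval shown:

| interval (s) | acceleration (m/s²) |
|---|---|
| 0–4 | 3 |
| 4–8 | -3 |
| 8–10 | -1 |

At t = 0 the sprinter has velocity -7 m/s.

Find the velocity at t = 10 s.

-9 m/s

Δv equals the area under the a-t graph; then v = v₀ + Δv.
0–4 s: 3 × 4 = 12 m/s
4–8 s: -3 × 4 = -12 m/s
8–10 s: -1 × 2 = -2 m/s
Δv = -2 m/s, so v(10) = -7 + (-2) = -9 m/s.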